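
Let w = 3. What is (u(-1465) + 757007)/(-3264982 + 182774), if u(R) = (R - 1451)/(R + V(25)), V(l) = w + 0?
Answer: -553373575/2253094048 ≈ -0.24561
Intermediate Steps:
V(l) = 3 (V(l) = 3 + 0 = 3)
u(R) = (-1451 + R)/(3 + R) (u(R) = (R - 1451)/(R + 3) = (-1451 + R)/(3 + R))
(u(-1465) + 757007)/(-3264982 + 182774) = ((-1451 - 1465)/(3 - 1465) + 757007)/(-3264982 + 182774) = (-2916/(-1462) + 757007)/(-3082208) = (-1/1462*(-2916) + 757007)*(-1/3082208) = (1458/731 + 757007)*(-1/3082208) = (553373575/731)*(-1/3082208) = -553373575/2253094048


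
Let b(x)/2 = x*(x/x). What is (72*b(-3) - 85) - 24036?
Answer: -24553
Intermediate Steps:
b(x) = 2*x (b(x) = 2*(x*(x/x)) = 2*(x*1) = 2*x)
(72*b(-3) - 85) - 24036 = (72*(2*(-3)) - 85) - 24036 = (72*(-6) - 85) - 24036 = (-432 - 85) - 24036 = -517 - 24036 = -24553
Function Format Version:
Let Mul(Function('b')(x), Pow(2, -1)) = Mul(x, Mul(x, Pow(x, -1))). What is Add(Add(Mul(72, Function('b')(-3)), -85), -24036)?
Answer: -24553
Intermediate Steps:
Function('b')(x) = Mul(2, x) (Function('b')(x) = Mul(2, Mul(x, Mul(x, Pow(x, -1)))) = Mul(2, Mul(x, 1)) = Mul(2, x))
Add(Add(Mul(72, Function('b')(-3)), -85), -24036) = Add(Add(Mul(72, Mul(2, -3)), -85), -24036) = Add(Add(Mul(72, -6), -85), -24036) = Add(Add(-432, -85), -24036) = Add(-517, -24036) = -24553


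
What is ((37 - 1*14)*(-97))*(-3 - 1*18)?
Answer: 46851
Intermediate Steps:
((37 - 1*14)*(-97))*(-3 - 1*18) = ((37 - 14)*(-97))*(-3 - 18) = (23*(-97))*(-21) = -2231*(-21) = 46851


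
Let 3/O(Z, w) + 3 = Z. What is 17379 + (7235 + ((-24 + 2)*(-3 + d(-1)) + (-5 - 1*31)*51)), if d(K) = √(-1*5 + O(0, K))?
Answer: 22844 - 22*I*√6 ≈ 22844.0 - 53.889*I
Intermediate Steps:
O(Z, w) = 3/(-3 + Z)
d(K) = I*√6 (d(K) = √(-1*5 + 3/(-3 + 0)) = √(-5 + 3/(-3)) = √(-5 + 3*(-⅓)) = √(-5 - 1) = √(-6) = I*√6)
17379 + (7235 + ((-24 + 2)*(-3 + d(-1)) + (-5 - 1*31)*51)) = 17379 + (7235 + ((-24 + 2)*(-3 + I*√6) + (-5 - 1*31)*51)) = 17379 + (7235 + (-22*(-3 + I*√6) + (-5 - 31)*51)) = 17379 + (7235 + ((66 - 22*I*√6) - 36*51)) = 17379 + (7235 + ((66 - 22*I*√6) - 1836)) = 17379 + (7235 + (-1770 - 22*I*√6)) = 17379 + (5465 - 22*I*√6) = 22844 - 22*I*√6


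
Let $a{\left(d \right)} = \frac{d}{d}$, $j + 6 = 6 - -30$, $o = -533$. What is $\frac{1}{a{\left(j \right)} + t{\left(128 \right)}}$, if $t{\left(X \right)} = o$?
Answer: $- \frac{1}{532} \approx -0.0018797$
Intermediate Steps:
$t{\left(X \right)} = -533$
$j = 30$ ($j = -6 + \left(6 - -30\right) = -6 + \left(6 + 30\right) = -6 + 36 = 30$)
$a{\left(d \right)} = 1$
$\frac{1}{a{\left(j \right)} + t{\left(128 \right)}} = \frac{1}{1 - 533} = \frac{1}{-532} = - \frac{1}{532}$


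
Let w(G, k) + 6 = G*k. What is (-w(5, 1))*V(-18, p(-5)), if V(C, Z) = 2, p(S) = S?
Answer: 2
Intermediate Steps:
w(G, k) = -6 + G*k
(-w(5, 1))*V(-18, p(-5)) = -(-6 + 5*1)*2 = -(-6 + 5)*2 = -1*(-1)*2 = 1*2 = 2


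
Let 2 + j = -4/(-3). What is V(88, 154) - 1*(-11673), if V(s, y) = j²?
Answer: 105061/9 ≈ 11673.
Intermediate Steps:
j = -⅔ (j = -2 - 4/(-3) = -2 - 4*(-⅓) = -2 + 4/3 = -⅔ ≈ -0.66667)
V(s, y) = 4/9 (V(s, y) = (-⅔)² = 4/9)
V(88, 154) - 1*(-11673) = 4/9 - 1*(-11673) = 4/9 + 11673 = 105061/9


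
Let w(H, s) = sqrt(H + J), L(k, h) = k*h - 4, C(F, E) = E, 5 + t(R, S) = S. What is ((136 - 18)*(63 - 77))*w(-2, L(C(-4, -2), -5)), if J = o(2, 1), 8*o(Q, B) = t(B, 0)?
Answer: -413*I*sqrt(42) ≈ -2676.5*I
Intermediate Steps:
t(R, S) = -5 + S
o(Q, B) = -5/8 (o(Q, B) = (-5 + 0)/8 = (1/8)*(-5) = -5/8)
J = -5/8 ≈ -0.62500
L(k, h) = -4 + h*k (L(k, h) = h*k - 4 = -4 + h*k)
w(H, s) = sqrt(-5/8 + H) (w(H, s) = sqrt(H - 5/8) = sqrt(-5/8 + H))
((136 - 18)*(63 - 77))*w(-2, L(C(-4, -2), -5)) = ((136 - 18)*(63 - 77))*(sqrt(-10 + 16*(-2))/4) = (118*(-14))*(sqrt(-10 - 32)/4) = -413*sqrt(-42) = -413*I*sqrt(42)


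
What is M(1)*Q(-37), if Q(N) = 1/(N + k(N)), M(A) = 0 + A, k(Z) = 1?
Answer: -1/36 ≈ -0.027778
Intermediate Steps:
M(A) = A
Q(N) = 1/(1 + N) (Q(N) = 1/(N + 1) = 1/(1 + N))
M(1)*Q(-37) = 1/(1 - 37) = 1/(-36) = 1*(-1/36) = -1/36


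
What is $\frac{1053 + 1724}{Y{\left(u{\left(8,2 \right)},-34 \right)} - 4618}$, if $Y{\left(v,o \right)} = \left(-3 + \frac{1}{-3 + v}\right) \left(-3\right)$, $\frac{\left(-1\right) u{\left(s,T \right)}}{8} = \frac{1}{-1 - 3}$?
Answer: $- \frac{2777}{4606} \approx -0.60291$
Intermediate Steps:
$u{\left(s,T \right)} = 2$ ($u{\left(s,T \right)} = - \frac{8}{-1 - 3} = - \frac{8}{-4} = \left(-8\right) \left(- \frac{1}{4}\right) = 2$)
$Y{\left(v,o \right)} = 9 - \frac{3}{-3 + v}$
$\frac{1053 + 1724}{Y{\left(u{\left(8,2 \right)},-34 \right)} - 4618} = \frac{1053 + 1724}{\frac{3 \left(-10 + 3 \cdot 2\right)}{-3 + 2} - 4618} = \frac{2777}{\frac{3 \left(-10 + 6\right)}{-1} - 4618} = \frac{2777}{3 \left(-1\right) \left(-4\right) - 4618} = \frac{2777}{12 - 4618} = \frac{2777}{-4606} = 2777 \left(- \frac{1}{4606}\right) = - \frac{2777}{4606}$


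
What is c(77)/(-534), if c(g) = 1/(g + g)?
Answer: -1/82236 ≈ -1.2160e-5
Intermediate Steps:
c(g) = 1/(2*g)
c(77)/(-534) = ((1/2)/77)/(-534) = ((1/2)*(1/77))*(-1/534) = (1/154)*(-1/534) = -1/82236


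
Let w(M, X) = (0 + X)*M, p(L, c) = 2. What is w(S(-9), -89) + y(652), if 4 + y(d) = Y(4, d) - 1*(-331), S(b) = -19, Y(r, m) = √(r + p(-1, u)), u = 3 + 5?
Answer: 2018 + √6 ≈ 2020.4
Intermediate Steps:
u = 8
Y(r, m) = √(2 + r) (Y(r, m) = √(r + 2) = √(2 + r))
w(M, X) = M*X (w(M, X) = X*M = M*X)
y(d) = 327 + √6 (y(d) = -4 + (√(2 + 4) - 1*(-331)) = -4 + (√6 + 331) = -4 + (331 + √6) = 327 + √6)
w(S(-9), -89) + y(652) = -19*(-89) + (327 + √6) = 1691 + (327 + √6) = 2018 + √6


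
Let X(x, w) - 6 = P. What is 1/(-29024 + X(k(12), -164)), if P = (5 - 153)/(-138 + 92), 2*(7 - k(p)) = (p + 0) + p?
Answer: -23/667340 ≈ -3.4465e-5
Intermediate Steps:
k(p) = 7 - p (k(p) = 7 - ((p + 0) + p)/2 = 7 - (p + p)/2 = 7 - p)
P = 74/23 (P = -148/(-46) = -148*(-1/46) = 74/23 ≈ 3.2174)
X(x, w) = 212/23 (X(x, w) = 6 + 74/23 = 212/23)
1/(-29024 + X(k(12), -164)) = 1/(-29024 + 212/23) = 1/(-667340/23) = -23/667340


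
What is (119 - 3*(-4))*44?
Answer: 5764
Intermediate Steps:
(119 - 3*(-4))*44 = (119 + 12)*44 = 131*44 = 5764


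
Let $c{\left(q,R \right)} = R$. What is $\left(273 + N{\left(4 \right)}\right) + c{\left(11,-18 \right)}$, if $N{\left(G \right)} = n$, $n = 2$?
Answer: $257$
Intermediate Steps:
$N{\left(G \right)} = 2$
$\left(273 + N{\left(4 \right)}\right) + c{\left(11,-18 \right)} = \left(273 + 2\right) - 18 = 275 - 18 = 257$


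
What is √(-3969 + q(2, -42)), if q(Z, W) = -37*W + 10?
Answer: I*√2405 ≈ 49.041*I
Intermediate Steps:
q(Z, W) = 10 - 37*W
√(-3969 + q(2, -42)) = √(-3969 + (10 - 37*(-42))) = √(-3969 + (10 + 1554)) = √(-3969 + 1564) = √(-2405) = I*√2405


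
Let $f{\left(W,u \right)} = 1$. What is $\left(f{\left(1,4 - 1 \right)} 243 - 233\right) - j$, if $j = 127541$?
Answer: $-127531$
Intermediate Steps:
$\left(f{\left(1,4 - 1 \right)} 243 - 233\right) - j = \left(1 \cdot 243 - 233\right) - 127541 = \left(243 - 233\right) - 127541 = 10 - 127541 = -127531$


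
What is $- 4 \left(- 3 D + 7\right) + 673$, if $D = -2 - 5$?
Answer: $561$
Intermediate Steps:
$D = -7$ ($D = -2 - 5 = -7$)
$- 4 \left(- 3 D + 7\right) + 673 = - 4 \left(\left(-3\right) \left(-7\right) + 7\right) + 673 = - 4 \left(21 + 7\right) + 673 = \left(-4\right) 28 + 673 = -112 + 673 = 561$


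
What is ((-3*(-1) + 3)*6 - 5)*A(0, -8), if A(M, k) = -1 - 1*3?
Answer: -124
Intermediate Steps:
A(M, k) = -4 (A(M, k) = -1 - 3 = -4)
((-3*(-1) + 3)*6 - 5)*A(0, -8) = ((-3*(-1) + 3)*6 - 5)*(-4) = ((3 + 3)*6 - 5)*(-4) = (6*6 - 5)*(-4) = (36 - 5)*(-4) = 31*(-4) = -124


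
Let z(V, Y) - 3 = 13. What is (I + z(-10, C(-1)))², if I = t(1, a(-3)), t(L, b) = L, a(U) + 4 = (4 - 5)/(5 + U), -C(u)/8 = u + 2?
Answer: 289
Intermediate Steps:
C(u) = -16 - 8*u (C(u) = -8*(u + 2) = -8*(2 + u) = -16 - 8*u)
z(V, Y) = 16 (z(V, Y) = 3 + 13 = 16)
a(U) = -4 - 1/(5 + U) (a(U) = -4 + (4 - 5)/(5 + U) = -4 - 1/(5 + U))
I = 1
(I + z(-10, C(-1)))² = (1 + 16)² = 17² = 289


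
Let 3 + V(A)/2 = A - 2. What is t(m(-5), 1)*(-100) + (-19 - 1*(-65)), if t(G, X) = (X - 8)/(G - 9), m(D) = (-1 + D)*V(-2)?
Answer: 166/3 ≈ 55.333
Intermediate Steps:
V(A) = -10 + 2*A (V(A) = -6 + 2*(A - 2) = -6 + 2*(-2 + A) = -6 + (-4 + 2*A) = -10 + 2*A)
m(D) = 14 - 14*D (m(D) = (-1 + D)*(-10 + 2*(-2)) = (-1 + D)*(-10 - 4) = (-1 + D)*(-14) = 14 - 14*D)
t(G, X) = (-8 + X)/(-9 + G)
t(m(-5), 1)*(-100) + (-19 - 1*(-65)) = ((-8 + 1)/(-9 + (14 - 14*(-5))))*(-100) + (-19 - 1*(-65)) = (-7/(-9 + (14 + 70)))*(-100) + (-19 + 65) = (-7/(-9 + 84))*(-100) + 46 = (-7/75)*(-100) + 46 = ((1/75)*(-7))*(-100) + 46 = -7/75*(-100) + 46 = 28/3 + 46 = 166/3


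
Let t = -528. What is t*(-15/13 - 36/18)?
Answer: 21648/13 ≈ 1665.2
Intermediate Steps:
t*(-15/13 - 36/18) = -528*(-15/13 - 36/18) = -528*(-15*1/13 - 36*1/18) = -528*(-15/13 - 2) = -528*(-41/13) = 21648/13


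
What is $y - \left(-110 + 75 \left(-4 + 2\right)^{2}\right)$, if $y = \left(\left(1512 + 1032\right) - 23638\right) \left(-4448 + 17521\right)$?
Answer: $-275762052$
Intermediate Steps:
$y = -275761862$ ($y = \left(2544 - 23638\right) 13073 = \left(-21094\right) 13073 = -275761862$)
$y - \left(-110 + 75 \left(-4 + 2\right)^{2}\right) = -275761862 - \left(-110 + 75 \left(-4 + 2\right)^{2}\right) = -275761862 - \left(-110 + 75 \left(-2\right)^{2}\right) = -275761862 - \left(-110 + 75 \cdot 4\right) = -275761862 - \left(-110 + 300\right) = -275761862 - 190 = -275762052$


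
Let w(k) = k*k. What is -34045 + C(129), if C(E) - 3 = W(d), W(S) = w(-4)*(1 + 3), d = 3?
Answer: -33978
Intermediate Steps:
w(k) = k²
W(S) = 64 (W(S) = (-4)²*(1 + 3) = 16*4 = 64)
C(E) = 67 (C(E) = 3 + 64 = 67)
-34045 + C(129) = -34045 + 67 = -33978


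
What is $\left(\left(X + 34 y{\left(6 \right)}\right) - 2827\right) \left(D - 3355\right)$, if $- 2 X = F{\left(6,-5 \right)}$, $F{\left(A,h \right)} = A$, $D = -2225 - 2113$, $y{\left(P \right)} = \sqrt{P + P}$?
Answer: $21771190 - 523124 \sqrt{3} \approx 2.0865 \cdot 10^{7}$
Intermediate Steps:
$y{\left(P \right)} = \sqrt{2} \sqrt{P}$ ($y{\left(P \right)} = \sqrt{2 P} = \sqrt{2} \sqrt{P}$)
$D = -4338$ ($D = -2225 - 2113 = -4338$)
$X = -3$ ($X = \left(- \frac{1}{2}\right) 6 = -3$)
$\left(\left(X + 34 y{\left(6 \right)}\right) - 2827\right) \left(D - 3355\right) = \left(\left(-3 + 34 \sqrt{2} \sqrt{6}\right) - 2827\right) \left(-4338 - 3355\right) = \left(\left(-3 + 34 \cdot 2 \sqrt{3}\right) - 2827\right) \left(-7693\right) = \left(\left(-3 + 68 \sqrt{3}\right) - 2827\right) \left(-7693\right) = \left(-2830 + 68 \sqrt{3}\right) \left(-7693\right) = 21771190 - 523124 \sqrt{3}$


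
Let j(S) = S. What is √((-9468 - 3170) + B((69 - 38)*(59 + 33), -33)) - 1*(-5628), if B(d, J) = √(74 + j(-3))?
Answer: 5628 + √(-12638 + √71) ≈ 5628.0 + 112.38*I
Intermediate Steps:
B(d, J) = √71 (B(d, J) = √(74 - 3) = √71)
√((-9468 - 3170) + B((69 - 38)*(59 + 33), -33)) - 1*(-5628) = √((-9468 - 3170) + √71) - 1*(-5628) = √(-12638 + √71) + 5628 = 5628 + √(-12638 + √71)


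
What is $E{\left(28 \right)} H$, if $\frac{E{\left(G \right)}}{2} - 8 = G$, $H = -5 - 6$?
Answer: $-792$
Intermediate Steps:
$H = -11$ ($H = -5 - 6 = -11$)
$E{\left(G \right)} = 16 + 2 G$
$E{\left(28 \right)} H = \left(16 + 2 \cdot 28\right) \left(-11\right) = \left(16 + 56\right) \left(-11\right) = 72 \left(-11\right) = -792$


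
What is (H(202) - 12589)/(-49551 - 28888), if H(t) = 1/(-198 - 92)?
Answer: 3650811/22747310 ≈ 0.16049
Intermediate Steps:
H(t) = -1/290 (H(t) = 1/(-290) = -1/290)
(H(202) - 12589)/(-49551 - 28888) = (-1/290 - 12589)/(-49551 - 28888) = -3650811/290/(-78439) = -3650811/290*(-1/78439) = 3650811/22747310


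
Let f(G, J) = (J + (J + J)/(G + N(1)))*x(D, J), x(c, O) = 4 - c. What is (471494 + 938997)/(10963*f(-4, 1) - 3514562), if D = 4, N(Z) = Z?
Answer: -1410491/3514562 ≈ -0.40133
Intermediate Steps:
f(G, J) = 0 (f(G, J) = (J + (J + J)/(G + 1))*(4 - 1*4) = (J + (2*J)/(1 + G))*(4 - 4) = (J + 2*J/(1 + G))*0 = 0)
(471494 + 938997)/(10963*f(-4, 1) - 3514562) = (471494 + 938997)/(10963*0 - 3514562) = 1410491/(0 - 3514562) = 1410491/(-3514562) = 1410491*(-1/3514562) = -1410491/3514562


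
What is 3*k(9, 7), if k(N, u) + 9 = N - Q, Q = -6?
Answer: 18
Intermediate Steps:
k(N, u) = -3 + N (k(N, u) = -9 + (N - 1*(-6)) = -9 + (N + 6) = -9 + (6 + N) = -3 + N)
3*k(9, 7) = 3*(-3 + 9) = 3*6 = 18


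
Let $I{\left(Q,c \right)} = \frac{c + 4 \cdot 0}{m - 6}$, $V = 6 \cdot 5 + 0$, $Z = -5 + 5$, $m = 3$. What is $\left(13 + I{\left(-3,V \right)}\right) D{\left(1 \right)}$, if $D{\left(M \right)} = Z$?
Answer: $0$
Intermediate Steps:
$Z = 0$
$V = 30$ ($V = 30 + 0 = 30$)
$D{\left(M \right)} = 0$
$I{\left(Q,c \right)} = - \frac{c}{3}$ ($I{\left(Q,c \right)} = \frac{c + 4 \cdot 0}{3 - 6} = \frac{c + 0}{-3} = c \left(- \frac{1}{3}\right) = - \frac{c}{3}$)
$\left(13 + I{\left(-3,V \right)}\right) D{\left(1 \right)} = \left(13 - 10\right) 0 = 3 \cdot 0 = 0$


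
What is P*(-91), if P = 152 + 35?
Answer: -17017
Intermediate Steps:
P = 187
P*(-91) = 187*(-91) = -17017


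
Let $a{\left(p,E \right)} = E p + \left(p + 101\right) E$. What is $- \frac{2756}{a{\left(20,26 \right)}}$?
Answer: $- \frac{106}{141} \approx -0.75177$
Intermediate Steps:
$a{\left(p,E \right)} = E p + E \left(101 + p\right)$ ($a{\left(p,E \right)} = E p + \left(101 + p\right) E = E p + E \left(101 + p\right)$)
$- \frac{2756}{a{\left(20,26 \right)}} = - \frac{2756}{26 \left(101 + 2 \cdot 20\right)} = - \frac{2756}{26 \left(101 + 40\right)} = - \frac{2756}{26 \cdot 141} = - \frac{2756}{3666} = \left(-2756\right) \frac{1}{3666} = - \frac{106}{141}$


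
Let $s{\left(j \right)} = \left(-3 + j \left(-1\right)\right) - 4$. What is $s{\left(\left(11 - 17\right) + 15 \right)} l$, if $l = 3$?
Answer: $-48$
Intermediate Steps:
$s{\left(j \right)} = -7 - j$ ($s{\left(j \right)} = \left(-3 - j\right) - 4 = -7 - j$)
$s{\left(\left(11 - 17\right) + 15 \right)} l = \left(-7 - \left(\left(11 - 17\right) + 15\right)\right) 3 = \left(-7 - \left(-6 + 15\right)\right) 3 = \left(-7 - 9\right) 3 = \left(-16\right) 3 = -48$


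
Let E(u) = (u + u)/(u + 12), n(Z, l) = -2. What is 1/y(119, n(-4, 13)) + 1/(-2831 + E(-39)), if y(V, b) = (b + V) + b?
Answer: 24418/2927095 ≈ 0.0083421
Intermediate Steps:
E(u) = 2*u/(12 + u) (E(u) = (2*u)/(12 + u) = 2*u/(12 + u))
y(V, b) = V + 2*b (y(V, b) = (V + b) + b = V + 2*b)
1/y(119, n(-4, 13)) + 1/(-2831 + E(-39)) = 1/(119 + 2*(-2)) + 1/(-2831 + 2*(-39)/(12 - 39)) = 1/(119 - 4) + 1/(-2831 + 2*(-39)/(-27)) = 1/115 + 1/(-2831 + 2*(-39)*(-1/27)) = 1/115 + 1/(-2831 + 26/9) = 1/115 + 1/(-25453/9) = 1/115 - 9/25453 = 24418/2927095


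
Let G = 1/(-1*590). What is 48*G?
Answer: -24/295 ≈ -0.081356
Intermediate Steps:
G = -1/590 (G = 1/(-590) = -1/590 ≈ -0.0016949)
48*G = 48*(-1/590) = -24/295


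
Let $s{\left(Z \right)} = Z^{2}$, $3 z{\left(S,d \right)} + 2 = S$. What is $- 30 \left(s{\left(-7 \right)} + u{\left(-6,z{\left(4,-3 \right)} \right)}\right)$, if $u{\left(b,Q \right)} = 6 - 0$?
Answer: $-1650$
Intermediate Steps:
$z{\left(S,d \right)} = - \frac{2}{3} + \frac{S}{3}$
$u{\left(b,Q \right)} = 6$ ($u{\left(b,Q \right)} = 6 + 0 = 6$)
$- 30 \left(s{\left(-7 \right)} + u{\left(-6,z{\left(4,-3 \right)} \right)}\right) = - 30 \left(\left(-7\right)^{2} + 6\right) = - 30 \left(49 + 6\right) = \left(-30\right) 55 = -1650$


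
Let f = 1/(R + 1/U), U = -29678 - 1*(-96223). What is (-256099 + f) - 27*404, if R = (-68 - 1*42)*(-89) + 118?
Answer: -176045154115482/659327861 ≈ -2.6701e+5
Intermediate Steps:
R = 9908 (R = (-68 - 42)*(-89) + 118 = -110*(-89) + 118 = 9790 + 118 = 9908)
U = 66545 (U = -29678 + 96223 = 66545)
f = 66545/659327861 (f = 1/(9908 + 1/66545) = 1/(659327861/66545) = 66545/659327861 ≈ 0.00010093)
(-256099 + f) - 27*404 = (-256099 + 66545/659327861) - 27*404 = -168853205807694/659327861 - 10908 = -176045154115482/659327861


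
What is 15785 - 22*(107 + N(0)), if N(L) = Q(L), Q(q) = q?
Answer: 13431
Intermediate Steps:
N(L) = L
15785 - 22*(107 + N(0)) = 15785 - 22*(107 + 0) = 15785 - 22*107 = 15785 - 1*2354 = 15785 - 2354 = 13431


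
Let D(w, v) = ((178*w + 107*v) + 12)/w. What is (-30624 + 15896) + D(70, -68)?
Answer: -512882/35 ≈ -14654.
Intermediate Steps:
D(w, v) = (12 + 107*v + 178*w)/w (D(w, v) = ((107*v + 178*w) + 12)/w = (12 + 107*v + 178*w)/w)
(-30624 + 15896) + D(70, -68) = (-30624 + 15896) + (12 + 107*(-68) + 178*70)/70 = -14728 + (12 - 7276 + 12460)/70 = -14728 + (1/70)*5196 = -14728 + 2598/35 = -512882/35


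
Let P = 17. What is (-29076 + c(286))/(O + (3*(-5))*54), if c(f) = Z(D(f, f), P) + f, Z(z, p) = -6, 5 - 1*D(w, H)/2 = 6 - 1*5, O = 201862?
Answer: -7199/50263 ≈ -0.14323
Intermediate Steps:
D(w, H) = 8 (D(w, H) = 10 - 2*(6 - 1*5) = 10 - 2*(6 - 5) = 10 - 2*1 = 10 - 2 = 8)
c(f) = -6 + f
(-29076 + c(286))/(O + (3*(-5))*54) = (-29076 + (-6 + 286))/(201862 + (3*(-5))*54) = (-29076 + 280)/(201862 - 15*54) = -28796/(201862 - 810) = -28796/201052 = -28796*1/201052 = -7199/50263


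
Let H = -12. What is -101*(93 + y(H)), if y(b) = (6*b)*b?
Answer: -96657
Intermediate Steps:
y(b) = 6*b**2
-101*(93 + y(H)) = -101*(93 + 6*(-12)**2) = -101*(93 + 6*144) = -101*(93 + 864) = -101*957 = -96657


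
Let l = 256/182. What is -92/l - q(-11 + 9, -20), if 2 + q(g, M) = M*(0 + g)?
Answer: -3309/32 ≈ -103.41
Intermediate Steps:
l = 128/91 (l = 256*(1/182) = 128/91 ≈ 1.4066)
q(g, M) = -2 + M*g (q(g, M) = -2 + M*(0 + g) = -2 + M*g)
-92/l - q(-11 + 9, -20) = -92/128/91 - (-2 - 20*(-11 + 9)) = -92*91/128 - (-2 - 20*(-2)) = -2093/32 - (-2 + 40) = -2093/32 - 1*38 = -2093/32 - 38 = -3309/32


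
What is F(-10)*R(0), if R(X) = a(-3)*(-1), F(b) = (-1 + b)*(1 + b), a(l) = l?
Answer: 297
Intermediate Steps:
F(b) = (1 + b)*(-1 + b)
R(X) = 3 (R(X) = -3*(-1) = 3)
F(-10)*R(0) = (-1 + (-10)**2)*3 = (-1 + 100)*3 = 99*3 = 297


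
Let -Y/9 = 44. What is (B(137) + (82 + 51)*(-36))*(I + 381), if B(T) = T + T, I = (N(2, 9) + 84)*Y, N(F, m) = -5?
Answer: 139496142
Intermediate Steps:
Y = -396 (Y = -9*44 = -396)
I = -31284 (I = (-5 + 84)*(-396) = 79*(-396) = -31284)
B(T) = 2*T
(B(137) + (82 + 51)*(-36))*(I + 381) = (2*137 + (82 + 51)*(-36))*(-31284 + 381) = (274 + 133*(-36))*(-30903) = (274 - 4788)*(-30903) = -4514*(-30903) = 139496142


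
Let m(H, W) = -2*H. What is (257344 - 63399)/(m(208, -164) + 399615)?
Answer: 193945/399199 ≈ 0.48584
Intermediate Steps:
(257344 - 63399)/(m(208, -164) + 399615) = (257344 - 63399)/(-2*208 + 399615) = 193945/(-416 + 399615) = 193945/399199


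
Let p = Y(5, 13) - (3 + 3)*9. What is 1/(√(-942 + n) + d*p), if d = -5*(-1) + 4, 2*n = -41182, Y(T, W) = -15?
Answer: -621/407174 - I*√21533/407174 ≈ -0.0015251 - 0.00036039*I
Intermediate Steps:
n = -20591 (n = (½)*(-41182) = -20591)
p = -69 (p = -15 - (3 + 3)*9 = -15 - 6*9 = -15 - 1*54 = -15 - 54 = -69)
d = 9 (d = 5 + 4 = 9)
1/(√(-942 + n) + d*p) = 1/(√(-942 - 20591) + 9*(-69)) = 1/(√(-21533) - 621) = 1/(I*√21533 - 621) = 1/(-621 + I*√21533)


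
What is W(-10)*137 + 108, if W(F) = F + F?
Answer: -2632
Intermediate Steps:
W(F) = 2*F
W(-10)*137 + 108 = (2*(-10))*137 + 108 = -20*137 + 108 = -2740 + 108 = -2632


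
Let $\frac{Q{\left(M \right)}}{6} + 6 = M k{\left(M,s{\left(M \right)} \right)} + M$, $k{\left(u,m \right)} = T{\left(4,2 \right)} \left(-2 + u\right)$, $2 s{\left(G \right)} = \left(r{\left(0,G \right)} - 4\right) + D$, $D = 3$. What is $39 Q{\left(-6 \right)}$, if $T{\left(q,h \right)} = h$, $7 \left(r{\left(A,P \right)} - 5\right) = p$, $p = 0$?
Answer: $19656$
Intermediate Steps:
$r{\left(A,P \right)} = 5$ ($r{\left(A,P \right)} = 5 + \frac{1}{7} \cdot 0 = 5 + 0 = 5$)
$s{\left(G \right)} = 2$ ($s{\left(G \right)} = \frac{\left(5 - 4\right) + 3}{2} = \frac{1 + 3}{2} = \frac{1}{2} \cdot 4 = 2$)
$k{\left(u,m \right)} = -4 + 2 u$ ($k{\left(u,m \right)} = 2 \left(-2 + u\right) = -4 + 2 u$)
$Q{\left(M \right)} = -36 + 6 M + 6 M \left(-4 + 2 M\right)$ ($Q{\left(M \right)} = -36 + 6 \left(M \left(-4 + 2 M\right) + M\right) = -36 + 6 \left(M + M \left(-4 + 2 M\right)\right) = -36 + \left(6 M + 6 M \left(-4 + 2 M\right)\right) = -36 + 6 M + 6 M \left(-4 + 2 M\right)$)
$39 Q{\left(-6 \right)} = 39 \left(-36 - -108 + 12 \left(-6\right)^{2}\right) = 39 \left(-36 + 108 + 12 \cdot 36\right) = 39 \left(-36 + 108 + 432\right) = 39 \cdot 504 = 19656$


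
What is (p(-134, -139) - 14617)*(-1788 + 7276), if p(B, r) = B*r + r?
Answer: 21238560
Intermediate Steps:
p(B, r) = r + B*r
(p(-134, -139) - 14617)*(-1788 + 7276) = (-139*(1 - 134) - 14617)*(-1788 + 7276) = (-139*(-133) - 14617)*5488 = (18487 - 14617)*5488 = 3870*5488 = 21238560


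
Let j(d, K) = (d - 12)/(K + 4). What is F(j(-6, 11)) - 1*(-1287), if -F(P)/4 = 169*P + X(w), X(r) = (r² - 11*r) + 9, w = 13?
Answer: 9791/5 ≈ 1958.2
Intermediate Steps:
j(d, K) = (-12 + d)/(4 + K)
X(r) = 9 + r² - 11*r
F(P) = -140 - 676*P (F(P) = -4*(169*P + (9 + 13² - 11*13)) = -4*(169*P + (9 + 169 - 143)) = -4*(169*P + 35) = -4*(35 + 169*P) = -140 - 676*P)
F(j(-6, 11)) - 1*(-1287) = (-140 - 676*(-12 - 6)/(4 + 11)) - 1*(-1287) = (-140 - 676*(-18)/15) + 1287 = (-140 - 676*(-6/5)) + 1287 = (-140 + 4056/5) + 1287 = 3356/5 + 1287 = 9791/5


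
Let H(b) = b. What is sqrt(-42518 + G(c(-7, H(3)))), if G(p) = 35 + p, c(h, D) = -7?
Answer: I*sqrt(42490) ≈ 206.13*I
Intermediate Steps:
sqrt(-42518 + G(c(-7, H(3)))) = sqrt(-42518 + (35 - 7)) = sqrt(-42518 + 28) = sqrt(-42490) = I*sqrt(42490)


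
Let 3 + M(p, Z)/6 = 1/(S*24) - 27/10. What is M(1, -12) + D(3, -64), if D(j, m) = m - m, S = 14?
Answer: -9571/280 ≈ -34.182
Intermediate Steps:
M(p, Z) = -9571/280 (M(p, Z) = -18 + 6*(1/(14*24) - 27/10) = -18 + 6*((1/14)*(1/24) - 27*⅒) = -18 + 6*(1/336 - 27/10) = -18 + 6*(-4531/1680) = -18 - 4531/280 = -9571/280)
D(j, m) = 0
M(1, -12) + D(3, -64) = -9571/280 + 0 = -9571/280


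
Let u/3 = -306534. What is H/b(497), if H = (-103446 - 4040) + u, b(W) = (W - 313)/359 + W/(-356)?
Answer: 131265954752/112919 ≈ 1.1625e+6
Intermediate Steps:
u = -919602 (u = 3*(-306534) = -919602)
b(W) = -313/359 - 3*W/127804 (b(W) = (-313 + W)*(1/359) + W*(-1/356) = (-313/359 + W/359) - W/356 = -313/359 - 3*W/127804)
H = -1027088 (H = (-103446 - 4040) - 919602 = -107486 - 919602 = -1027088)
H/b(497) = -1027088/(-313/359 - 3/127804*497) = -1027088/(-313/359 - 1491/127804) = -1027088/(-112919/127804) = -1027088*(-127804/112919) = 131265954752/112919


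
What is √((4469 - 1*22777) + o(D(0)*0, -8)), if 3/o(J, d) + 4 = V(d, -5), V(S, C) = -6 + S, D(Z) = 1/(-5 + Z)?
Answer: I*√659094/6 ≈ 135.31*I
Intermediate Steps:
o(J, d) = 3/(-10 + d) (o(J, d) = 3/(-4 + (-6 + d)) = 3/(-10 + d))
√((4469 - 1*22777) + o(D(0)*0, -8)) = √((4469 - 1*22777) + 3/(-10 - 8)) = √((4469 - 22777) + 3/(-18)) = √(-18308 + 3*(-1/18)) = √(-18308 - ⅙) = √(-109849/6) = I*√659094/6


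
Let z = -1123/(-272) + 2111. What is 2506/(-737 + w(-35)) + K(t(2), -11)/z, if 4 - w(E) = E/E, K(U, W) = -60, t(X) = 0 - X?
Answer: -145371827/42228121 ≈ -3.4425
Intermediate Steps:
t(X) = -X
w(E) = 3 (w(E) = 4 - E/E = 4 - 1*1 = 4 - 1 = 3)
z = 575315/272 (z = -1123*(-1/272) + 2111 = 1123/272 + 2111 = 575315/272 ≈ 2115.1)
2506/(-737 + w(-35)) + K(t(2), -11)/z = 2506/(-737 + 3) - 60/575315/272 = 2506/(-734) - 60*272/575315 = 2506*(-1/734) - 3264/115063 = -1253/367 - 3264/115063 = -145371827/42228121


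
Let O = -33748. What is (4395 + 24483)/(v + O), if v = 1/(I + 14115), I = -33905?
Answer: -190498540/222624307 ≈ -0.85569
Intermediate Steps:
v = -1/19790 (v = 1/(-33905 + 14115) = 1/(-19790) = -1/19790 ≈ -5.0531e-5)
(4395 + 24483)/(v + O) = (4395 + 24483)/(-1/19790 - 33748) = 28878/(-667872921/19790) = 28878*(-19790/667872921) = -190498540/222624307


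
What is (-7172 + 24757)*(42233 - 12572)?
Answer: 521588685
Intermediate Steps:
(-7172 + 24757)*(42233 - 12572) = 17585*29661 = 521588685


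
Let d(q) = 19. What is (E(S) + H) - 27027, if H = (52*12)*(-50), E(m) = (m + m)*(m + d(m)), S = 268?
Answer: 95605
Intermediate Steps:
E(m) = 2*m*(19 + m) (E(m) = (m + m)*(m + 19) = (2*m)*(19 + m) = 2*m*(19 + m))
H = -31200 (H = 624*(-50) = -31200)
(E(S) + H) - 27027 = (2*268*(19 + 268) - 31200) - 27027 = (2*268*287 - 31200) - 27027 = (153832 - 31200) - 27027 = 122632 - 27027 = 95605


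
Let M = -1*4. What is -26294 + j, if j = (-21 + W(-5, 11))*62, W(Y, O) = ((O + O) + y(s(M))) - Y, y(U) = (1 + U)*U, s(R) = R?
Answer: -25178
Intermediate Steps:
M = -4
y(U) = U*(1 + U)
W(Y, O) = 12 - Y + 2*O (W(Y, O) = ((O + O) - 4*(1 - 4)) - Y = (2*O - 4*(-3)) - Y = (2*O + 12) - Y = (12 + 2*O) - Y = 12 - Y + 2*O)
j = 1116 (j = (-21 + (12 - 1*(-5) + 2*11))*62 = (-21 + (12 + 5 + 22))*62 = (-21 + 39)*62 = 18*62 = 1116)
-26294 + j = -26294 + 1116 = -25178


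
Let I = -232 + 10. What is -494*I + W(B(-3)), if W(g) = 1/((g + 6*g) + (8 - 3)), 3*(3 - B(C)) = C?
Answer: 3619045/33 ≈ 1.0967e+5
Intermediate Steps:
B(C) = 3 - C/3
W(g) = 1/(5 + 7*g) (W(g) = 1/(7*g + 5) = 1/(5 + 7*g))
I = -222
-494*I + W(B(-3)) = -494*(-222) + 1/(5 + 7*(3 - 1/3*(-3))) = 109668 + 1/(5 + 7*(3 + 1)) = 109668 + 1/(5 + 7*4) = 109668 + 1/(5 + 28) = 109668 + 1/33 = 3619045/33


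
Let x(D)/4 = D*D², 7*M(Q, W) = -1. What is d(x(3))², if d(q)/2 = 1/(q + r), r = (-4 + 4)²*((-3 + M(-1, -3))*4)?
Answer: 1/2916 ≈ 0.00034294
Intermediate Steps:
M(Q, W) = -⅐ (M(Q, W) = (⅐)*(-1) = -⅐)
x(D) = 4*D³ (x(D) = 4*(D*D²) = 4*D³)
r = 0 (r = (-4 + 4)²*((-3 - ⅐)*4) = 0²*(-22/7*4) = 0*(-88/7) = 0)
d(q) = 2/q (d(q) = 2/(q + 0) = 2/q)
d(x(3))² = (2/((4*3³)))² = (2/((4*27)))² = (2/108)² = (2*(1/108))² = (1/54)² = 1/2916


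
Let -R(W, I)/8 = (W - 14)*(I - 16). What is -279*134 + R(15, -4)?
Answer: -37226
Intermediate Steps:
R(W, I) = -8*(-16 + I)*(-14 + W) (R(W, I) = -8*(W - 14)*(I - 16) = -8*(-14 + W)*(-16 + I) = -8*(-16 + I)*(-14 + W))
-279*134 + R(15, -4) = -279*134 + (-1792 + 112*(-4) + 128*15 - 8*(-4)*15) = -37386 + (-1792 - 448 + 1920 + 480) = -37386 + 160 = -37226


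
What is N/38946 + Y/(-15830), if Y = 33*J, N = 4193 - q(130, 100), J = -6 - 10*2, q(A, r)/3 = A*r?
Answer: -258789571/308257590 ≈ -0.83952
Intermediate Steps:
q(A, r) = 3*A*r (q(A, r) = 3*(A*r) = 3*A*r)
J = -26 (J = -6 - 20 = -26)
N = -34807 (N = 4193 - 3*130*100 = 4193 - 1*39000 = 4193 - 39000 = -34807)
Y = -858 (Y = 33*(-26) = -858)
N/38946 + Y/(-15830) = -34807/38946 - 858/(-15830) = -34807*1/38946 - 858*(-1/15830) = -34807/38946 + 429/7915 = -258789571/308257590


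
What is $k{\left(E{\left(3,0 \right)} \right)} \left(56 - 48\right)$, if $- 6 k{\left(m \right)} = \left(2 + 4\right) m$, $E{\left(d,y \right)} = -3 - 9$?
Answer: $96$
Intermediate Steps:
$E{\left(d,y \right)} = -12$ ($E{\left(d,y \right)} = -3 - 9 = -12$)
$k{\left(m \right)} = - m$ ($k{\left(m \right)} = - \frac{\left(2 + 4\right) m}{6} = - \frac{6 m}{6} = - m$)
$k{\left(E{\left(3,0 \right)} \right)} \left(56 - 48\right) = \left(-1\right) \left(-12\right) \left(56 - 48\right) = 12 \cdot 8 = 96$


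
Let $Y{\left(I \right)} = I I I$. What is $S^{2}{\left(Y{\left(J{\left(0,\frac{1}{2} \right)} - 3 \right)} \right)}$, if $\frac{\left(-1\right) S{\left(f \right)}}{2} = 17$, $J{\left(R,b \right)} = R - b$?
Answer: $1156$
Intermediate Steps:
$Y{\left(I \right)} = I^{3}$ ($Y{\left(I \right)} = I^{2} I = I^{3}$)
$S{\left(f \right)} = -34$ ($S{\left(f \right)} = \left(-2\right) 17 = -34$)
$S^{2}{\left(Y{\left(J{\left(0,\frac{1}{2} \right)} - 3 \right)} \right)} = \left(-34\right)^{2} = 1156$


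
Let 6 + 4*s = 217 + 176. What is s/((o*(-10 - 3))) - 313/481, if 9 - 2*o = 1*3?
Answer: -6025/1924 ≈ -3.1315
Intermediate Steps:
s = 387/4 (s = -3/2 + (217 + 176)/4 = -3/2 + (¼)*393 = -3/2 + 393/4 = 387/4 ≈ 96.750)
o = 3 (o = 9/2 - 3/2 = 3)
s/((o*(-10 - 3))) - 313/481 = 387/(4*((3*(-10 - 3)))) - 313/481 = 387/(4*((3*(-13)))) - 313*1/481 = (387/4)/(-39) - 313/481 = (387/4)*(-1/39) - 313/481 = -129/52 - 313/481 = -6025/1924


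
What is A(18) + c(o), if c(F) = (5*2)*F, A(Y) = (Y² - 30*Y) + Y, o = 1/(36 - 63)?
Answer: -5356/27 ≈ -198.37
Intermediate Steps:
o = -1/27 (o = 1/(-27) = -1/27 ≈ -0.037037)
A(Y) = Y² - 29*Y
c(F) = 10*F
A(18) + c(o) = 18*(-29 + 18) + 10*(-1/27) = 18*(-11) - 10/27 = -198 - 10/27 = -5356/27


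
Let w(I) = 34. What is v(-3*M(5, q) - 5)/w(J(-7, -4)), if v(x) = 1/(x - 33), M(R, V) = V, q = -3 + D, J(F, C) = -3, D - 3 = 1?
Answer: -1/1394 ≈ -0.00071736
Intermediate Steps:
D = 4 (D = 3 + 1 = 4)
q = 1 (q = -3 + 4 = 1)
v(x) = 1/(-33 + x)
v(-3*M(5, q) - 5)/w(J(-7, -4)) = 1/(-33 + (-3*1 - 5)*34) = (1/34)/(-33 + (-3 - 5)) = (1/34)/(-33 - 8) = (1/34)/(-41) = -1/41*1/34 = -1/1394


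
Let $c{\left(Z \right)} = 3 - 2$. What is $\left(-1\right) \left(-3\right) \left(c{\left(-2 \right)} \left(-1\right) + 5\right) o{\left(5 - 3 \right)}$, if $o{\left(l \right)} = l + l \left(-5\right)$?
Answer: $-96$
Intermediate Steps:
$c{\left(Z \right)} = 1$
$o{\left(l \right)} = - 4 l$ ($o{\left(l \right)} = l - 5 l = - 4 l$)
$\left(-1\right) \left(-3\right) \left(c{\left(-2 \right)} \left(-1\right) + 5\right) o{\left(5 - 3 \right)} = \left(-1\right) \left(-3\right) \left(1 \left(-1\right) + 5\right) \left(- 4 \left(5 - 3\right)\right) = 3 \left(-1 + 5\right) \left(- 4 \left(5 - 3\right)\right) = 3 \cdot 4 \left(\left(-4\right) 2\right) = 12 \left(-8\right) = -96$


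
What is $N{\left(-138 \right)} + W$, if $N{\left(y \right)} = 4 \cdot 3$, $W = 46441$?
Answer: $46453$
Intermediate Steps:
$N{\left(y \right)} = 12$
$N{\left(-138 \right)} + W = 12 + 46441 = 46453$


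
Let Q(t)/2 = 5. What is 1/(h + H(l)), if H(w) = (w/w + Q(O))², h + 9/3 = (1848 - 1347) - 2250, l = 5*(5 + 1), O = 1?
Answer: -1/1631 ≈ -0.00061312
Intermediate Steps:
Q(t) = 10 (Q(t) = 2*5 = 10)
l = 30 (l = 5*6 = 30)
h = -1752 (h = -3 + ((1848 - 1347) - 2250) = -3 + (501 - 2250) = -3 - 1749 = -1752)
H(w) = 121 (H(w) = (w/w + 10)² = (1 + 10)² = 11² = 121)
1/(h + H(l)) = 1/(-1752 + 121) = 1/(-1631) = -1/1631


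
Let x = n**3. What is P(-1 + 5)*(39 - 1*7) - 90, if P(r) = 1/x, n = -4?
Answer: -181/2 ≈ -90.500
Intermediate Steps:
x = -64 (x = (-4)**3 = -64)
P(r) = -1/64 (P(r) = 1/(-64) = 1*(-1/64) = -1/64)
P(-1 + 5)*(39 - 1*7) - 90 = -(39 - 1*7)/64 - 90 = -(39 - 7)/64 - 90 = -1/64*32 - 90 = -1/2 - 90 = -181/2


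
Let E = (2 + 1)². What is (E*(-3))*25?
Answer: -675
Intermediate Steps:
E = 9 (E = 3² = 9)
(E*(-3))*25 = (9*(-3))*25 = -27*25 = -675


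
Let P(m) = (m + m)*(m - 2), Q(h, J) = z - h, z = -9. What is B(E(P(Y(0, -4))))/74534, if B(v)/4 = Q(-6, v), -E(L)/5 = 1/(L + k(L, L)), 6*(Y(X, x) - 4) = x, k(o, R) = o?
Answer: -6/37267 ≈ -0.00016100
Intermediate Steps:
Q(h, J) = -9 - h
Y(X, x) = 4 + x/6
P(m) = 2*m*(-2 + m) (P(m) = (2*m)*(-2 + m) = 2*m*(-2 + m))
E(L) = -5/(2*L) (E(L) = -5/(L + L) = -5*1/(2*L) = -5/(2*L))
B(v) = -12 (B(v) = 4*(-9 - 1*(-6)) = 4*(-9 + 6) = 4*(-3) = -12)
B(E(P(Y(0, -4))))/74534 = -12/74534 = -12*1/74534 = -6/37267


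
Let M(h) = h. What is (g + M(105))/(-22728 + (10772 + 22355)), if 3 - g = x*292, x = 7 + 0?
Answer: -1936/10399 ≈ -0.18617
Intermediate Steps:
x = 7
g = -2041 (g = 3 - 7*292 = 3 - 1*2044 = 3 - 2044 = -2041)
(g + M(105))/(-22728 + (10772 + 22355)) = (-2041 + 105)/(-22728 + (10772 + 22355)) = -1936/(-22728 + 33127) = -1936/10399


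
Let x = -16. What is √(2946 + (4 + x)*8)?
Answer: 5*√114 ≈ 53.385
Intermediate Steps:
√(2946 + (4 + x)*8) = √(2946 + (4 - 16)*8) = √(2946 - 12*8) = √(2946 - 96) = √2850 = 5*√114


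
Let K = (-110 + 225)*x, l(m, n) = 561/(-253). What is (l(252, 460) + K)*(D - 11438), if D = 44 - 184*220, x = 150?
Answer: -20578363926/23 ≈ -8.9471e+8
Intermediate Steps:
l(m, n) = -51/23 (l(m, n) = 561*(-1/253) = -51/23)
K = 17250 (K = (-110 + 225)*150 = 115*150 = 17250)
D = -40436 (D = 44 - 40480 = -40436)
(l(252, 460) + K)*(D - 11438) = (-51/23 + 17250)*(-40436 - 11438) = (396699/23)*(-51874) = -20578363926/23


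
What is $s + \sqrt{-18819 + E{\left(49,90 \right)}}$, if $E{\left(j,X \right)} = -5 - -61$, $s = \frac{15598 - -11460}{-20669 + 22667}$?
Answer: $\frac{13529}{999} + i \sqrt{18763} \approx 13.543 + 136.98 i$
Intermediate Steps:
$s = \frac{13529}{999}$ ($s = \frac{15598 + 11460}{1998} = 27058 \cdot \frac{1}{1998} = \frac{13529}{999} \approx 13.543$)
$E{\left(j,X \right)} = 56$ ($E{\left(j,X \right)} = -5 + 61 = 56$)
$s + \sqrt{-18819 + E{\left(49,90 \right)}} = \frac{13529}{999} + \sqrt{-18819 + 56} = \frac{13529}{999} + \sqrt{-18763} = \frac{13529}{999} + i \sqrt{18763}$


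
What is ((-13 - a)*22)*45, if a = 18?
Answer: -30690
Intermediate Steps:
((-13 - a)*22)*45 = ((-13 - 1*18)*22)*45 = ((-13 - 18)*22)*45 = -31*22*45 = -682*45 = -30690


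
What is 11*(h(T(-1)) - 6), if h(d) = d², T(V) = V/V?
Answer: -55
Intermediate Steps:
T(V) = 1
11*(h(T(-1)) - 6) = 11*(1² - 6) = 11*(1 - 6) = 11*(-5) = -55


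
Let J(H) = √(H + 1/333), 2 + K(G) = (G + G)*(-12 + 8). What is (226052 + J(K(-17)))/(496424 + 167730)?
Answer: 113026/332077 + √1651051/73721094 ≈ 0.34038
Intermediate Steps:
K(G) = -2 - 8*G (K(G) = -2 + (G + G)*(-12 + 8) = -2 + (2*G)*(-4) = -2 - 8*G)
J(H) = √(1/333 + H) (J(H) = √(H + 1/333) = √(1/333 + H))
(226052 + J(K(-17)))/(496424 + 167730) = (226052 + √(37 + 12321*(-2 - 8*(-17)))/111)/(496424 + 167730) = (226052 + √(37 + 12321*(-2 + 136))/111)/664154 = (226052 + √(37 + 12321*134)/111)*(1/664154) = (226052 + √(37 + 1651014)/111)*(1/664154) = (226052 + √1651051/111)*(1/664154) = 113026/332077 + √1651051/73721094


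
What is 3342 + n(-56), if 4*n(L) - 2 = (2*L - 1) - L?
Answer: 13313/4 ≈ 3328.3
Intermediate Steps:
n(L) = 1/4 + L/4 (n(L) = 1/2 + ((2*L - 1) - L)/4 = 1/2 + ((-1 + 2*L) - L)/4 = 1/2 + (-1 + L)/4 = 1/2 + (-1/4 + L/4) = 1/4 + L/4)
3342 + n(-56) = 3342 + (1/4 + (1/4)*(-56)) = 3342 + (1/4 - 14) = 3342 - 55/4 = 13313/4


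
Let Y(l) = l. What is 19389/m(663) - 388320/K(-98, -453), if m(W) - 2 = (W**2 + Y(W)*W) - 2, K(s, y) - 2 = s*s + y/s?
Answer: -1238431545353/30666970854 ≈ -40.383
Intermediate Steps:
K(s, y) = 2 + s**2 + y/s (K(s, y) = 2 + (s*s + y/s) = 2 + (s**2 + y/s) = 2 + s**2 + y/s)
m(W) = 2*W**2 (m(W) = 2 + ((W**2 + W*W) - 2) = 2 + ((W**2 + W**2) - 2) = 2 + (2*W**2 - 2) = 2 + (-2 + 2*W**2) = 2*W**2)
19389/m(663) - 388320/K(-98, -453) = 19389/((2*663**2)) - 388320/(2 + (-98)**2 - 453/(-98)) = 19389/((2*439569)) - 388320/(2 + 9604 - 453*(-1/98)) = 19389/879138 - 388320/(2 + 9604 + 453/98) = 19389*(1/879138) - 388320/941841/98 = 6463/293046 - 388320*98/941841 = 6463/293046 - 12685120/313947 = -1238431545353/30666970854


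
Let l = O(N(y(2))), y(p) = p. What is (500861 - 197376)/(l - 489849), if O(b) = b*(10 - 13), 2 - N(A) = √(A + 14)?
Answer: -303485/489843 ≈ -0.61956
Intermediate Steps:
N(A) = 2 - √(14 + A) (N(A) = 2 - √(A + 14) = 2 - √(14 + A))
O(b) = -3*b (O(b) = b*(-3) = -3*b)
l = 6 (l = -3*(2 - √(14 + 2)) = -3*(2 - √16) = -3*(2 - 1*4) = -3*(2 - 4) = -3*(-2) = 6)
(500861 - 197376)/(l - 489849) = (500861 - 197376)/(6 - 489849) = 303485/(-489843) = 303485*(-1/489843) = -303485/489843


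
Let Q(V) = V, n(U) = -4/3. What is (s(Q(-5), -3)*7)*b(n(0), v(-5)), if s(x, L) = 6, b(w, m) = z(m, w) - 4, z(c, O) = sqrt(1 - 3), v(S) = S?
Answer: -168 + 42*I*sqrt(2) ≈ -168.0 + 59.397*I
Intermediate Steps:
n(U) = -4/3 (n(U) = -4*1/3 = -4/3)
z(c, O) = I*sqrt(2) (z(c, O) = sqrt(-2) = I*sqrt(2))
b(w, m) = -4 + I*sqrt(2) (b(w, m) = I*sqrt(2) - 4 = -4 + I*sqrt(2))
(s(Q(-5), -3)*7)*b(n(0), v(-5)) = (6*7)*(-4 + I*sqrt(2)) = 42*(-4 + I*sqrt(2)) = -168 + 42*I*sqrt(2)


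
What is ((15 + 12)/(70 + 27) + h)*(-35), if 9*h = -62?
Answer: 201985/873 ≈ 231.37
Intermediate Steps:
h = -62/9 (h = (⅑)*(-62) = -62/9 ≈ -6.8889)
((15 + 12)/(70 + 27) + h)*(-35) = ((15 + 12)/(70 + 27) - 62/9)*(-35) = (27/97 - 62/9)*(-35) = -5771/873*(-35) = 201985/873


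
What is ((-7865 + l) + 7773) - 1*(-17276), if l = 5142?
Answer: 22326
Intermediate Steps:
((-7865 + l) + 7773) - 1*(-17276) = ((-7865 + 5142) + 7773) - 1*(-17276) = (-2723 + 7773) + 17276 = 5050 + 17276 = 22326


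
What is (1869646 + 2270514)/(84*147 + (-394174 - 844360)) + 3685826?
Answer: 2259752049738/613093 ≈ 3.6858e+6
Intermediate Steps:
(1869646 + 2270514)/(84*147 + (-394174 - 844360)) + 3685826 = 4140160/(12348 - 1238534) + 3685826 = 4140160/(-1226186) + 3685826 = 4140160*(-1/1226186) + 3685826 = -2070080/613093 + 3685826 = 2259752049738/613093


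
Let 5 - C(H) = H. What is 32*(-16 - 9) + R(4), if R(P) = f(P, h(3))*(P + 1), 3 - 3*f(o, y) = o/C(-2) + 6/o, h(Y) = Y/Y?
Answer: -33535/42 ≈ -798.45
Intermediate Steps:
C(H) = 5 - H
h(Y) = 1
f(o, y) = 1 - 2/o - o/21 (f(o, y) = 1 - (o/(5 - 1*(-2)) + 6/o)/3 = 1 - (o/(5 + 2) + 6/o)/3 = 1 - (o/7 + 6/o)/3 = 1 - (6/o + o/7)/3 = 1 + (-2/o - o/21) = 1 - 2/o - o/21)
R(P) = (1 + P)*(1 - 2/P - P/21) (R(P) = (1 - 2/P - P/21)*(P + 1) = (1 - 2/P - P/21)*(1 + P) = (1 + P)*(1 - 2/P - P/21))
32*(-16 - 9) + R(4) = 32*(-16 - 9) - 1/21*(1 + 4)*(42 + 4*(-21 + 4))/4 = 32*(-25) - 1/21*¼*5*(42 + 4*(-17)) = -800 - 1/21*¼*5*(42 - 68) = -800 - 1/21*¼*5*(-26) = -800 + 65/42 = -33535/42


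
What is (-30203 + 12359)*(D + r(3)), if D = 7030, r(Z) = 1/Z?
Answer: -125449268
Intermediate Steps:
(-30203 + 12359)*(D + r(3)) = (-30203 + 12359)*(7030 + 1/3) = -17844*(7030 + ⅓) = -17844*21091/3 = -125449268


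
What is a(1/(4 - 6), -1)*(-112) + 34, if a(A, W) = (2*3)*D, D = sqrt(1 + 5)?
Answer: 34 - 672*sqrt(6) ≈ -1612.1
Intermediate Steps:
D = sqrt(6) ≈ 2.4495
a(A, W) = 6*sqrt(6) (a(A, W) = (2*3)*sqrt(6) = 6*sqrt(6))
a(1/(4 - 6), -1)*(-112) + 34 = (6*sqrt(6))*(-112) + 34 = -672*sqrt(6) + 34 = 34 - 672*sqrt(6)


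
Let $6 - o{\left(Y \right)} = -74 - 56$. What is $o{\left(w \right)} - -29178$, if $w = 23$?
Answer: $29314$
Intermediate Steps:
$o{\left(Y \right)} = 136$ ($o{\left(Y \right)} = 6 - \left(-74 - 56\right) = 6 - -130 = 6 + 130 = 136$)
$o{\left(w \right)} - -29178 = 136 - -29178 = 136 + 29178 = 29314$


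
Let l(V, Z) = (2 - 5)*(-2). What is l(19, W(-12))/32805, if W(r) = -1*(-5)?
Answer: 2/10935 ≈ 0.00018290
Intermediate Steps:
W(r) = 5
l(V, Z) = 6 (l(V, Z) = -3*(-2) = 6)
l(19, W(-12))/32805 = 6/32805 = 6*(1/32805) = 2/10935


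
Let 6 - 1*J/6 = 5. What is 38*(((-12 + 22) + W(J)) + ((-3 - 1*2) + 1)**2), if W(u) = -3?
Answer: 874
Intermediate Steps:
J = 6 (J = 36 - 6*5 = 36 - 30 = 6)
38*(((-12 + 22) + W(J)) + ((-3 - 1*2) + 1)**2) = 38*(((-12 + 22) - 3) + ((-3 - 1*2) + 1)**2) = 38*((10 - 3) + ((-3 - 2) + 1)**2) = 38*(7 + (-5 + 1)**2) = 38*(7 + (-4)**2) = 38*(7 + 16) = 38*23 = 874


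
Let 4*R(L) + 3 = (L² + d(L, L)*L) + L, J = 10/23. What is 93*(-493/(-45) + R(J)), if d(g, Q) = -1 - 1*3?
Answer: 29301913/31740 ≈ 923.19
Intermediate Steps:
d(g, Q) = -4 (d(g, Q) = -1 - 3 = -4)
J = 10/23 (J = 10*(1/23) = 10/23 ≈ 0.43478)
R(L) = -¾ - 3*L/4 + L²/4 (R(L) = -¾ + ((L² - 4*L) + L)/4 = -¾ + (L² - 3*L)/4 = -¾ + (-3*L/4 + L²/4) = -¾ - 3*L/4 + L²/4)
93*(-493/(-45) + R(J)) = 93*(-493/(-45) + (-¾ - ¾*10/23 + (10/23)²/4)) = 93*(-493*(-1/45) + (-¾ - 15/46 + (¼)*(100/529))) = 93*(493/45 + (-¾ - 15/46 + 25/529)) = 93*(493/45 - 2177/2116) = 93*(945223/95220) = 29301913/31740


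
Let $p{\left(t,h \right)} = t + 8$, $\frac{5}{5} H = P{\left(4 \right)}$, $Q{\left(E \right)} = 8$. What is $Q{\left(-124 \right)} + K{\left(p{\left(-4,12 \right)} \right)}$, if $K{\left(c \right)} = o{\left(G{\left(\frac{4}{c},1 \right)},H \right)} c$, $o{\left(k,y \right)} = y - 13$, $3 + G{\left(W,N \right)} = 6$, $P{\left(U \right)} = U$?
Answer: $-28$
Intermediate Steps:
$H = 4$
$G{\left(W,N \right)} = 3$ ($G{\left(W,N \right)} = -3 + 6 = 3$)
$o{\left(k,y \right)} = -13 + y$
$p{\left(t,h \right)} = 8 + t$
$K{\left(c \right)} = - 9 c$ ($K{\left(c \right)} = \left(-13 + 4\right) c = - 9 c$)
$Q{\left(-124 \right)} + K{\left(p{\left(-4,12 \right)} \right)} = 8 - 9 \left(8 - 4\right) = 8 - 36 = -28$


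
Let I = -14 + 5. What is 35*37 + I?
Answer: 1286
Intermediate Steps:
I = -9
35*37 + I = 35*37 - 9 = 1295 - 9 = 1286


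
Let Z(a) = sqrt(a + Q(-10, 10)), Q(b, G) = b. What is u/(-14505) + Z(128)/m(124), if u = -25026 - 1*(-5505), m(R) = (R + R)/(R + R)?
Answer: 6507/4835 + sqrt(118) ≈ 12.209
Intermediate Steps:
Z(a) = sqrt(-10 + a) (Z(a) = sqrt(a - 10) = sqrt(-10 + a))
m(R) = 1 (m(R) = (2*R)/((2*R)) = (2*R)*(1/(2*R)) = 1)
u = -19521 (u = -25026 + 5505 = -19521)
u/(-14505) + Z(128)/m(124) = -19521/(-14505) + sqrt(-10 + 128)/1 = -19521*(-1/14505) + sqrt(118)*1 = 6507/4835 + sqrt(118)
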